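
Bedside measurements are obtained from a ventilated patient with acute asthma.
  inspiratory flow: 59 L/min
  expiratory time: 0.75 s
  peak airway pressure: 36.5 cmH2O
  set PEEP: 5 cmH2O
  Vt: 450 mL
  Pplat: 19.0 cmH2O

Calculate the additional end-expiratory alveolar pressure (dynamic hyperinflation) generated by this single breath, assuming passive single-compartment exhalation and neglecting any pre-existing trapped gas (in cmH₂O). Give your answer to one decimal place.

Flow: 59 L/min ÷ 60 = 0.9833 L/s.
R = (PIP − Pplat)/V̇ = (36.5 − 19.0) / 0.9833 = 17.5/0.9833 = 17.797 cmH2O·s/L.
C = Vt/(Pplat − PEEP) = 450.0 / (19.0 − 5) = 450.0/14.0 = 32.143 mL/cmH2O.
τ = R × C = 17.797 × 0.03214 L/cmH2O = 0.572 s.
Fraction remaining = e^(−Te/τ) = e^(−0.75/0.572) = 0.2695; trapped volume = 450.0 × 0.2695 = 121.28 mL.
Additional alveolar pressure from trapping ≈ V_trapped / C = 121.28 / 32.143 = 3.773 cmH2O.

3.8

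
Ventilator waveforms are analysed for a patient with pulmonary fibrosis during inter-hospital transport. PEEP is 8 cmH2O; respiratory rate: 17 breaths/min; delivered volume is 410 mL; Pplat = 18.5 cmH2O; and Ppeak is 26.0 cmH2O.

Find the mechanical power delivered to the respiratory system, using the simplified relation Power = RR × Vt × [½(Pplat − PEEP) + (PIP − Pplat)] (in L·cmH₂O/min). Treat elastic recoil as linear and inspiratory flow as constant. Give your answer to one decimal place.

Per-breath work = Vt × [½(Pplat−PEEP) + (PIP−Pplat)] = 0.410 × [0.5×10.5 + 7.5] = 0.410 × 12.75 = 5.228 L·cmH2O.
Power = 17 × 5.228 = 88.876 L·cmH2O/min.

88.9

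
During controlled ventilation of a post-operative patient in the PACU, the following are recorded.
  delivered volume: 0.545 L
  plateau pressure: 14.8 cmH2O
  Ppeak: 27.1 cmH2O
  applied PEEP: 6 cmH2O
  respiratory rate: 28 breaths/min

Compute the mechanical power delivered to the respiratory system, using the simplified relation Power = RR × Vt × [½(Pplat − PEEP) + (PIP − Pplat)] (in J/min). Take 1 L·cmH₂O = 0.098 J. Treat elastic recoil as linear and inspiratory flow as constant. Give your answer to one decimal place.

25.0

Per-breath work = Vt × [½(Pplat−PEEP) + (PIP−Pplat)] = 0.545 × [0.5×8.8 + 12.3] = 0.545 × 16.7 = 9.102 L·cmH2O.
Power = 28 × 9.102 = 254.86 L·cmH2O/min.
× 0.098 J/(L·cmH2O) → 24.976 J/min.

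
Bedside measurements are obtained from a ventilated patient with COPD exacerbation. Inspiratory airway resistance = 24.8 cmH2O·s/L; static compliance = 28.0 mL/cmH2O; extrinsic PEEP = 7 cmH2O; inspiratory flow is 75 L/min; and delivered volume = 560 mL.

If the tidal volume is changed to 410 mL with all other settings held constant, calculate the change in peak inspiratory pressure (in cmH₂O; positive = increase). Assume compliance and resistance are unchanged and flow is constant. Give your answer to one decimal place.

-5.4

PIP = Vt/C + R·V̇ + PEEP (constant-flow equation of motion).
Only the elastic term changes: ΔPIP = ΔVt / C = (410 − 560) / 28.0 = -5.357 cmH2O.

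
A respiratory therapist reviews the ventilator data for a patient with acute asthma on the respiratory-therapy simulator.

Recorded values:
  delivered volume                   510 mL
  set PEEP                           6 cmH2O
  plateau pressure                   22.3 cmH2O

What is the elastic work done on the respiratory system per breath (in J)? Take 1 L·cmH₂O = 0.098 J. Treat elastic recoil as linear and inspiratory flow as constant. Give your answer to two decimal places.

0.41

Elastic work ≈ ½ × (Pplat − PEEP) × Vt = 0.5 × (22.3 − 6) × 0.510 L = 0.5 × 16.3 × 0.510 = 4.157 L·cmH2O.
× 0.098 J/(L·cmH2O) → 0.4074 J.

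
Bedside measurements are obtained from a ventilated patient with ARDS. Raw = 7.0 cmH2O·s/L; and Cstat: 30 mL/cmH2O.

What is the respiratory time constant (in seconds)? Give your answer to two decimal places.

0.21

τ = R × C = 7.0 × 30 mL/cmH2O = 7.0 × 0.030 L/cmH2O = 0.21 s.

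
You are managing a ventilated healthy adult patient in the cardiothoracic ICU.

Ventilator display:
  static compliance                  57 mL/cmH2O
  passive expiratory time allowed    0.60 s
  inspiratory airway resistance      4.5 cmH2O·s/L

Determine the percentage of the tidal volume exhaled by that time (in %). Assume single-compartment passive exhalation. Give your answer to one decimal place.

τ = R × C = 4.5 × 57 mL/cmH2O = 4.5 × 0.057 L/cmH2O = 0.2565 s.
Passive exhalation: V(t)/V₀ = e^(−t/τ) = e^(−0.60/0.2565) = 0.09641.
Fraction exhaled = 1 − 0.09641 = 0.9036 → 90.36%.

90.4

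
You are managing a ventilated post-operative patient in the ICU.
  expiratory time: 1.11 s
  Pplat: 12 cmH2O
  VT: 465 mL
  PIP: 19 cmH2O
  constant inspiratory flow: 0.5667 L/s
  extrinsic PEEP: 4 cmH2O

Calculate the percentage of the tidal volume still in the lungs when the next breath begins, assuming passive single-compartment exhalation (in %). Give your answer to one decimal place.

21.3

R = (PIP − Pplat)/V̇ = (19 − 12) / 0.5667 = 7.0/0.5667 = 12.352 cmH2O·s/L.
C = Vt/(Pplat − PEEP) = 465.0 / (12 − 4) = 465.0/8.0 = 58.125 mL/cmH2O.
τ = R × C = 12.352 × 0.05813 L/cmH2O = 0.718 s.
Fraction remaining at end-expiration = e^(−Te/τ) = e^(−1.11/0.718) = 0.2131 → 21.31%.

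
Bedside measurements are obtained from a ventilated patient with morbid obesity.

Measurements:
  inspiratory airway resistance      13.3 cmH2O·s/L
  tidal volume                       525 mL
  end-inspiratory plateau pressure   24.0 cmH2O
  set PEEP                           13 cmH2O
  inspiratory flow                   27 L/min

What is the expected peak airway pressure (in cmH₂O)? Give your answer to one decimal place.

30.0

Flow: 27 L/min ÷ 60 = 0.45 L/s.
PIP = Pplat + Raw × flow = 24.0 + 13.3 × 0.45 = 24.0 + 5.985 = 29.985 cmH2O.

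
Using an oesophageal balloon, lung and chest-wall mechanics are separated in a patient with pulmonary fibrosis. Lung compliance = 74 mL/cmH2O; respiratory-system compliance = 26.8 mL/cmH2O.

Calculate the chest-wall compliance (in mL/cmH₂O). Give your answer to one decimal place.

1/Ccw = 1/Crs − 1/CL.
1/Ccw = 1/26.8 − 1/74 = 0.0238.
Ccw = 42.017 mL/cmH2O.

42.0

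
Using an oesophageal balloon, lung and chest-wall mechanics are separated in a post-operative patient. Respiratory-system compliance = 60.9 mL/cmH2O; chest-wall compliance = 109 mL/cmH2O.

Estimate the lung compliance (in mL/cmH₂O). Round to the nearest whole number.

138

1/CL = 1/Crs − 1/Ccw.
1/CL = 1/60.9 − 1/109 = 0.007246.
CL = 138.01 mL/cmH2O.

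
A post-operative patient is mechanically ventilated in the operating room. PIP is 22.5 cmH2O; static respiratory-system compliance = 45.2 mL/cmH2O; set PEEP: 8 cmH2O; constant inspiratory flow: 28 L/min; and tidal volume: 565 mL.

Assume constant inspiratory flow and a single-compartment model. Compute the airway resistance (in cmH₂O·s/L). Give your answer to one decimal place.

4.3

Flow: 28 L/min ÷ 60 = 0.4667 L/s.
Equation of motion (constant flow): PIP = Vt/C + R·V̇ + PEEP.
R·V̇ = PIP − Vt/C − PEEP = 22.5 − 565/45.2 − 8 = 22.5 − 12.5 − 8 = 2.0 cmH2O.
R = 2.0 / 0.4667 = 4.285 cmH2O·s/L.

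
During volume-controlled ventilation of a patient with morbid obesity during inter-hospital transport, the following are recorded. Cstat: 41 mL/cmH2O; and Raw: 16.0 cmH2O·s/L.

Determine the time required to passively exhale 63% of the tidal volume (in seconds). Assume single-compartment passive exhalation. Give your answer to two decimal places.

0.65

τ = R × C = 16.0 × 41 mL/cmH2O = 16.0 × 0.041 L/cmH2O = 0.656 s.
Exhaled fraction f = 1 − e^(−t/τ) → t = −τ·ln(1 − f) = −0.656·ln(0.37) = 0.6522 s.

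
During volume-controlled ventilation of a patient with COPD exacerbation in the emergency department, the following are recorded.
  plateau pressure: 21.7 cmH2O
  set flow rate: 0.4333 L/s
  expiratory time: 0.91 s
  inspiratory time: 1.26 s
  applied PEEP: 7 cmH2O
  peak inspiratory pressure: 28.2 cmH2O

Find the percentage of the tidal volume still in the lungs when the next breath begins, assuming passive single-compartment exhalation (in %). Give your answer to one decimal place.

Vt = flow × Ti = 0.4333 L/s × 1.26 s × 1000 mL/L = 545.96 mL.
R = (PIP − Pplat)/V̇ = (28.2 − 21.7) / 0.4333 = 6.5/0.4333 = 15.001 cmH2O·s/L.
C = Vt/(Pplat − PEEP) = 545.96 / (21.7 − 7) = 545.96/14.7 = 37.14 mL/cmH2O.
τ = R × C = 15.001 × 0.03714 L/cmH2O = 0.5571 s.
Fraction remaining at end-expiration = e^(−Te/τ) = e^(−0.91/0.5571) = 0.1953 → 19.53%.

19.5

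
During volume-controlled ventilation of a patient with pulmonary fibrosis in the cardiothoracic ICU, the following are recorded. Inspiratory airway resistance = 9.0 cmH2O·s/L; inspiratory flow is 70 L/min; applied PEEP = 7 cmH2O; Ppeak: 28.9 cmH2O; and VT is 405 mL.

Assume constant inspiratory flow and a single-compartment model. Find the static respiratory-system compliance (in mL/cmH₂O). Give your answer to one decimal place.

Flow: 70 L/min ÷ 60 = 1.1667 L/s.
Equation of motion (constant flow): PIP = Vt/C + R·V̇ + PEEP.
Vt/C = PIP − R·V̇ − PEEP = 28.9 − 9.0×1.1667 − 7 = 28.9 − 10.5 − 7 = 11.4 cmH2O.
C = Vt / 11.4 = 405 / 11.4 = 35.526 mL/cmH2O.

35.5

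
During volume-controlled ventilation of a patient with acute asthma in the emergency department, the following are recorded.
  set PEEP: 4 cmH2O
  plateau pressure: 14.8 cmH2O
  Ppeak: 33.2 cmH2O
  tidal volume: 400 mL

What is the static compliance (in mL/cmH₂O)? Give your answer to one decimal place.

Cstat = Vt / (Pplat − PEEP) = 400 / (14.8 − 4) = 400 / 10.8 = 37.037 mL/cmH2O.

37.0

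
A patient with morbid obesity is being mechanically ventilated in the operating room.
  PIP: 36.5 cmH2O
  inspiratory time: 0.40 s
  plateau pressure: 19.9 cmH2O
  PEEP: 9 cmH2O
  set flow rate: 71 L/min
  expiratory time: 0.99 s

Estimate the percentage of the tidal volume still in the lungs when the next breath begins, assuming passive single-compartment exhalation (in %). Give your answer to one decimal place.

19.7

Flow: 71 L/min ÷ 60 = 1.1833 L/s.
Vt = flow × Ti = 1.1833 L/s × 0.40 s × 1000 mL/L = 473.32 mL.
R = (PIP − Pplat)/V̇ = (36.5 − 19.9) / 1.1833 = 16.6/1.1833 = 14.029 cmH2O·s/L.
C = Vt/(Pplat − PEEP) = 473.32 / (19.9 − 9) = 473.32/10.9 = 43.424 mL/cmH2O.
τ = R × C = 14.029 × 0.04342 L/cmH2O = 0.6091 s.
Fraction remaining at end-expiration = e^(−Te/τ) = e^(−0.99/0.6091) = 0.1968 → 19.68%.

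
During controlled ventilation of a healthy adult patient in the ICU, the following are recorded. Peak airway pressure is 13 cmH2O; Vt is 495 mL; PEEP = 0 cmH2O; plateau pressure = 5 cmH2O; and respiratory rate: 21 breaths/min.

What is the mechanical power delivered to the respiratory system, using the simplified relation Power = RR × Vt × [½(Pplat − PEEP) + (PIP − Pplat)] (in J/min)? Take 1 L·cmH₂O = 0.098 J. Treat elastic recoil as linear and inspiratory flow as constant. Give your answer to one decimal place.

10.7

Per-breath work = Vt × [½(Pplat−PEEP) + (PIP−Pplat)] = 0.495 × [0.5×5.0 + 8.0] = 0.495 × 10.5 = 5.198 L·cmH2O.
Power = 21 × 5.198 = 109.16 L·cmH2O/min.
× 0.098 J/(L·cmH2O) → 10.698 J/min.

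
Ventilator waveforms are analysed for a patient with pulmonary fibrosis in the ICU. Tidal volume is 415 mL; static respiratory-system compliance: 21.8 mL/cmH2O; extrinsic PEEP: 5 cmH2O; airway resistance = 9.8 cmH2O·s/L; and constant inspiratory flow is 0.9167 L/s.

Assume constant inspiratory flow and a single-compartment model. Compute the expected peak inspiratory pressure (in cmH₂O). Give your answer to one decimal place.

33.0

Equation of motion (constant flow): PIP = Vt/C + R·V̇ + PEEP.
PIP = 415/21.8 + 9.8×0.9167 + 5 = 19.037 + 8.984 + 5 = 33.021 cmH2O.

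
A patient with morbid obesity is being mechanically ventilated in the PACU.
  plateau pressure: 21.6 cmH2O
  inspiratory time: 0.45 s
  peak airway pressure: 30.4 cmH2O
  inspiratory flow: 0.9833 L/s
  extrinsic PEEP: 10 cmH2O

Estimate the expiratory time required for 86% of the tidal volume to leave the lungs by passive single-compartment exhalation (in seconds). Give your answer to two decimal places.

0.67

Vt = flow × Ti = 0.9833 L/s × 0.45 s × 1000 mL/L = 442.49 mL.
R = (PIP − Pplat)/V̇ = (30.4 − 21.6) / 0.9833 = 8.8/0.9833 = 8.949 cmH2O·s/L.
C = Vt/(Pplat − PEEP) = 442.49 / (21.6 − 10) = 442.49/11.6 = 38.146 mL/cmH2O.
τ = R × C = 8.949 × 0.03815 L/cmH2O = 0.3414 s.
t = −τ·ln(1 − 0.86) = −0.3414·ln(0.14) = 0.6712 s.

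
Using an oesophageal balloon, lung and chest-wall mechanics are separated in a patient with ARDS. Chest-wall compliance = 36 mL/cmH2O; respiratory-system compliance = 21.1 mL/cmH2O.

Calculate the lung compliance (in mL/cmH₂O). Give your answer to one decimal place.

1/CL = 1/Crs − 1/Ccw.
1/CL = 1/21.1 − 1/36 = 0.01962.
CL = 50.968 mL/cmH2O.

51.0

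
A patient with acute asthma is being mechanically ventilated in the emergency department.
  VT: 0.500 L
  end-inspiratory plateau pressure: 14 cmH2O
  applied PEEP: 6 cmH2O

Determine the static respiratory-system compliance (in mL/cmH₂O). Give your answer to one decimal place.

Cstat = Vt / (Pplat − PEEP) = 500 / (14 − 6) = 500 / 8.0 = 62.5 mL/cmH2O.

62.5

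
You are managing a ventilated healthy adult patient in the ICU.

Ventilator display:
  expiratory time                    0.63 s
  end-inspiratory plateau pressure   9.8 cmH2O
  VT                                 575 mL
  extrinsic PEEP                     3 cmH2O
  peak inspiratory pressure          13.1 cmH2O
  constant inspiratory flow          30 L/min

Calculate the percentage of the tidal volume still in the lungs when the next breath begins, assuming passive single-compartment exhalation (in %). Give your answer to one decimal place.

32.3

Flow: 30 L/min ÷ 60 = 0.5 L/s.
R = (PIP − Pplat)/V̇ = (13.1 − 9.8) / 0.5 = 3.3/0.5 = 6.6 cmH2O·s/L.
C = Vt/(Pplat − PEEP) = 575.0 / (9.8 − 3) = 575.0/6.8 = 84.559 mL/cmH2O.
τ = R × C = 6.6 × 0.08456 L/cmH2O = 0.5581 s.
Fraction remaining at end-expiration = e^(−Te/τ) = e^(−0.63/0.5581) = 0.3234 → 32.34%.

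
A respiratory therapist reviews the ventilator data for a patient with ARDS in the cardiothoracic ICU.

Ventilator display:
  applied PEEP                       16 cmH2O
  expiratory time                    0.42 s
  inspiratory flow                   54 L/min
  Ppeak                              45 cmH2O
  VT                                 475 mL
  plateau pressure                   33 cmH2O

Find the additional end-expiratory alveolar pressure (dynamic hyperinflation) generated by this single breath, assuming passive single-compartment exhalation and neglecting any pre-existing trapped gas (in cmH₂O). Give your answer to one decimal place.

Flow: 54 L/min ÷ 60 = 0.9 L/s.
R = (PIP − Pplat)/V̇ = (45 − 33) / 0.9 = 12.0/0.9 = 13.333 cmH2O·s/L.
C = Vt/(Pplat − PEEP) = 475.0 / (33 − 16) = 475.0/17.0 = 27.941 mL/cmH2O.
τ = R × C = 13.333 × 0.02794 L/cmH2O = 0.3725 s.
Fraction remaining = e^(−Te/τ) = e^(−0.42/0.3725) = 0.3238; trapped volume = 475.0 × 0.3238 = 153.81 mL.
Additional alveolar pressure from trapping ≈ V_trapped / C = 153.81 / 27.941 = 5.505 cmH2O.

5.5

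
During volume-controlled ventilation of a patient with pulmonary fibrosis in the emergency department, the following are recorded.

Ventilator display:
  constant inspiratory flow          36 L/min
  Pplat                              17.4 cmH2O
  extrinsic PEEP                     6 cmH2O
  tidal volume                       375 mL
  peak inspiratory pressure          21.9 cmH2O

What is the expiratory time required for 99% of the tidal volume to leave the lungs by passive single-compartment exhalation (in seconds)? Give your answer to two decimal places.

Flow: 36 L/min ÷ 60 = 0.6 L/s.
R = (PIP − Pplat)/V̇ = (21.9 − 17.4) / 0.6 = 4.5/0.6 = 7.5 cmH2O·s/L.
C = Vt/(Pplat − PEEP) = 375.0 / (17.4 − 6) = 375.0/11.4 = 32.895 mL/cmH2O.
τ = R × C = 7.5 × 0.0329 L/cmH2O = 0.2468 s.
t = −τ·ln(1 − 0.99) = −0.2468·ln(0.01) = 1.137 s.

1.14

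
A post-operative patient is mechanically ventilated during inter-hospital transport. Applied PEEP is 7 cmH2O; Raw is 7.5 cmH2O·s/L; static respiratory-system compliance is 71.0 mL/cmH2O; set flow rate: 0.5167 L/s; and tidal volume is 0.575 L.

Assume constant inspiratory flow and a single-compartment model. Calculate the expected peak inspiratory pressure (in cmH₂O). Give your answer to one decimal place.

19.0

Equation of motion (constant flow): PIP = Vt/C + R·V̇ + PEEP.
PIP = 575/71.0 + 7.5×0.5167 + 7 = 8.099 + 3.875 + 7 = 18.974 cmH2O.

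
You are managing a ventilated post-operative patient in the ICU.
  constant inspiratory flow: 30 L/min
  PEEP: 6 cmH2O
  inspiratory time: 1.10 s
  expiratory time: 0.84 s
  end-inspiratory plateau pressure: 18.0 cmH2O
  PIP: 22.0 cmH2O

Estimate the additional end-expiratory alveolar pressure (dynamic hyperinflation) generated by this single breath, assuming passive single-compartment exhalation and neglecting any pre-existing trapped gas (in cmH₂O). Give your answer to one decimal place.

1.2

Flow: 30 L/min ÷ 60 = 0.5 L/s.
Vt = flow × Ti = 0.5 L/s × 1.10 s × 1000 mL/L = 550.0 mL.
R = (PIP − Pplat)/V̇ = (22.0 − 18.0) / 0.5 = 4.0/0.5 = 8.0 cmH2O·s/L.
C = Vt/(Pplat − PEEP) = 550.0 / (18.0 − 6) = 550.0/12.0 = 45.833 mL/cmH2O.
τ = R × C = 8.0 × 0.04583 L/cmH2O = 0.3666 s.
Fraction remaining = e^(−Te/τ) = e^(−0.84/0.3666) = 0.1011; trapped volume = 550.0 × 0.1011 = 55.605 mL.
Additional alveolar pressure from trapping ≈ V_trapped / C = 55.605 / 45.833 = 1.213 cmH2O.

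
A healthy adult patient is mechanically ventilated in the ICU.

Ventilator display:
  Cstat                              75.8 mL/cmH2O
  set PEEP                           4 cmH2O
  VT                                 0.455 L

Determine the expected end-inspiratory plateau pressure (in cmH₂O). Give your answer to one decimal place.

10.0

Pplat = PEEP + Vt / Cstat = 4 + 455 / 75.8 = 4 + 6.003 = 10.003 cmH2O.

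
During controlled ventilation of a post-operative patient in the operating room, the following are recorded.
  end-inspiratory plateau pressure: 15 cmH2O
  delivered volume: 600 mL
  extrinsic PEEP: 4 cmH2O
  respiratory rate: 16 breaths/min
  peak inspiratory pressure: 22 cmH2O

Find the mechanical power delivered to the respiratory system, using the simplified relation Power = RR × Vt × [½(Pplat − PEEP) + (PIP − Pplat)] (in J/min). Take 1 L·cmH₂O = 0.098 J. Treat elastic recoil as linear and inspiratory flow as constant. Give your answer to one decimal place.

11.8

Per-breath work = Vt × [½(Pplat−PEEP) + (PIP−Pplat)] = 0.600 × [0.5×11.0 + 7.0] = 0.600 × 12.5 = 7.5 L·cmH2O.
Power = 16 × 7.5 = 120.0 L·cmH2O/min.
× 0.098 J/(L·cmH2O) → 11.76 J/min.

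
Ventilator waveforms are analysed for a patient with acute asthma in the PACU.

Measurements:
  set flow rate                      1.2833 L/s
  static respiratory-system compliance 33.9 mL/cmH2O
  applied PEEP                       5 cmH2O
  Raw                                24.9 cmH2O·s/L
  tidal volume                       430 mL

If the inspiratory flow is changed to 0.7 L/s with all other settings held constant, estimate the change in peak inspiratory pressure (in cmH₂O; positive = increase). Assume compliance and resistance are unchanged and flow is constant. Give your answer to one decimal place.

PIP = Vt/C + R·V̇ + PEEP (constant-flow equation of motion).
Only the resistive term changes: ΔPIP = R × ΔV̇ = 24.9 × (0.7 − 1.2833) = 24.9 × -0.5833 = -14.524 cmH2O.

-14.5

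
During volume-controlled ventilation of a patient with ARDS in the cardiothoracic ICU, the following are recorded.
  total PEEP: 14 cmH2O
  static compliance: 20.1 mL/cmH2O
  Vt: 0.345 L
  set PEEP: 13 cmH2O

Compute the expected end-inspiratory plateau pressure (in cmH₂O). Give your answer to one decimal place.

31.2

End-expiratory occlusion gives total PEEP = 14 cmH2O (intrinsic PEEP = 14 − 13 = 1). Use total PEEP for the elastic gradient.
Pplat = PEEPtotal + Vt / Cstat = 14 + 345 / 20.1 = 14 + 17.164 = 31.164 cmH2O.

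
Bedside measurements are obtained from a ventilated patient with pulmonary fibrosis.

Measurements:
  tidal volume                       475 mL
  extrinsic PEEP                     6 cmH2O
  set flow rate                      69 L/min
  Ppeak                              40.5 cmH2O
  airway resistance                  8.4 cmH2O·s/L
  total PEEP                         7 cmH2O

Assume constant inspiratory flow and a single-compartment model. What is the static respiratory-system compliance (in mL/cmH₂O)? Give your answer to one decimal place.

Flow: 69 L/min ÷ 60 = 1.15 L/s.
Total PEEP = 7 cmH2O (set 6 + intrinsic 1); this is the baseline alveolar pressure.
Equation of motion (constant flow): PIP = Vt/C + R·V̇ + PEEP.
Vt/C = PIP − R·V̇ − PEEP = 40.5 − 8.4×1.15 − 7 = 40.5 − 9.66 − 7 = 23.84 cmH2O.
C = Vt / 23.84 = 475 / 23.84 = 19.924 mL/cmH2O.

19.9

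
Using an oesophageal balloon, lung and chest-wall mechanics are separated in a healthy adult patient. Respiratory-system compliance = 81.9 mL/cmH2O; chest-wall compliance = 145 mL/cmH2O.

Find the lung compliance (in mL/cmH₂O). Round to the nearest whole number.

188

1/CL = 1/Crs − 1/Ccw.
1/CL = 1/81.9 − 1/145 = 0.005313.
CL = 188.22 mL/cmH2O.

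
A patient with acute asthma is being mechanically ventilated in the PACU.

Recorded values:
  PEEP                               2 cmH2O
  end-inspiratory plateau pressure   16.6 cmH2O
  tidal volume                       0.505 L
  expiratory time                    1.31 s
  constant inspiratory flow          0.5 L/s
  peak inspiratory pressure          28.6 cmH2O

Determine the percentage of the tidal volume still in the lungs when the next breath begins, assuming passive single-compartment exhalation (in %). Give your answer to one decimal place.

20.6

R = (PIP − Pplat)/V̇ = (28.6 − 16.6) / 0.5 = 12.0/0.5 = 24.0 cmH2O·s/L.
C = Vt/(Pplat − PEEP) = 505.0 / (16.6 − 2) = 505.0/14.6 = 34.589 mL/cmH2O.
τ = R × C = 24.0 × 0.03459 L/cmH2O = 0.8302 s.
Fraction remaining at end-expiration = e^(−Te/τ) = e^(−1.31/0.8302) = 0.2064 → 20.64%.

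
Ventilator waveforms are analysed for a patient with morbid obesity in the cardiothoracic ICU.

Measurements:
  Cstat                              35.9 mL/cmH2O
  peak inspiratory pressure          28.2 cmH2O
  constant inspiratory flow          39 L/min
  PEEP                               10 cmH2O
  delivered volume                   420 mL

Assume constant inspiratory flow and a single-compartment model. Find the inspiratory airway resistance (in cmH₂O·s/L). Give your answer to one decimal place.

10.0

Flow: 39 L/min ÷ 60 = 0.65 L/s.
Equation of motion (constant flow): PIP = Vt/C + R·V̇ + PEEP.
R·V̇ = PIP − Vt/C − PEEP = 28.2 − 420/35.9 − 10 = 28.2 − 11.699 − 10 = 6.501 cmH2O.
R = 6.501 / 0.65 = 10.002 cmH2O·s/L.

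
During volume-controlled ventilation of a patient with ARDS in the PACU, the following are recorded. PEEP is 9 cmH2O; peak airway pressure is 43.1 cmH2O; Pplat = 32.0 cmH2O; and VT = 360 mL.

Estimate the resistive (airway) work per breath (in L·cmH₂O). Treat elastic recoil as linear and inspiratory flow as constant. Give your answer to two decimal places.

4.00

With constant inspiratory flow the resistive pressure is constant at PIP − Pplat = 43.1 − 32.0 = 11.1 cmH2O, so resistive work = 11.1 × 0.360 = 3.996 L·cmH2O.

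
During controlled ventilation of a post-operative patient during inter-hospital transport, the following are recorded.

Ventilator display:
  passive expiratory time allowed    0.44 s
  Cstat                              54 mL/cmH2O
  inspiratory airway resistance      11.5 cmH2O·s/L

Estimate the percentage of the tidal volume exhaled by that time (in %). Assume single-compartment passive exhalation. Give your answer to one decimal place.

50.8

τ = R × C = 11.5 × 54 mL/cmH2O = 11.5 × 0.054 L/cmH2O = 0.621 s.
Passive exhalation: V(t)/V₀ = e^(−t/τ) = e^(−0.44/0.621) = 0.4924.
Fraction exhaled = 1 − 0.4924 = 0.5076 → 50.76%.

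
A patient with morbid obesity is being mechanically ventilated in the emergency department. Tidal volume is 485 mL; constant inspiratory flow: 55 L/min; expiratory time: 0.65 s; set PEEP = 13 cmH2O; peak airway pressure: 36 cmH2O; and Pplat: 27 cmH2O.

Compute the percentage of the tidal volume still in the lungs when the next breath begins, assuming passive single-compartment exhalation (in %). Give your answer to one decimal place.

14.8

Flow: 55 L/min ÷ 60 = 0.9167 L/s.
R = (PIP − Pplat)/V̇ = (36 − 27) / 0.9167 = 9.0/0.9167 = 9.818 cmH2O·s/L.
C = Vt/(Pplat − PEEP) = 485.0 / (27 − 13) = 485.0/14.0 = 34.643 mL/cmH2O.
τ = R × C = 9.818 × 0.03464 L/cmH2O = 0.3401 s.
Fraction remaining at end-expiration = e^(−Te/τ) = e^(−0.65/0.3401) = 0.1479 → 14.79%.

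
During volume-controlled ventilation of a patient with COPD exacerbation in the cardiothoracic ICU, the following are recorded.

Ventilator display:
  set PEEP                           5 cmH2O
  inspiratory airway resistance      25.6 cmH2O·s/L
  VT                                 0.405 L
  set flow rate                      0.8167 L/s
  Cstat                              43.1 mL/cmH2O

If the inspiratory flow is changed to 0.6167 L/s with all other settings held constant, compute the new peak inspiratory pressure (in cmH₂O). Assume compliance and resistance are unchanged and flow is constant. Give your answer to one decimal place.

30.2

PIP = Vt/C + R·V̇ + PEEP (constant-flow equation of motion).
Only the resistive term changes: ΔPIP = R × ΔV̇ = 25.6 × (0.6167 − 0.8167) = 25.6 × -0.2 = -5.12 cmH2O.
Original PIP = 405/43.1 + 25.6×0.8167 + 5 = 35.304 cmH2O; new PIP = 35.304 + (-5.12) = 30.184 cmH2O.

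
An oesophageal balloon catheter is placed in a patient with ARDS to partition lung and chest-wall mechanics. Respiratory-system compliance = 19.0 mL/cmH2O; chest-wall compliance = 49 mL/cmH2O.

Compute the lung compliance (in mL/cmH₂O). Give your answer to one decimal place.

1/CL = 1/Crs − 1/Ccw.
1/CL = 1/19.0 − 1/49 = 0.03222.
CL = 31.037 mL/cmH2O.

31.0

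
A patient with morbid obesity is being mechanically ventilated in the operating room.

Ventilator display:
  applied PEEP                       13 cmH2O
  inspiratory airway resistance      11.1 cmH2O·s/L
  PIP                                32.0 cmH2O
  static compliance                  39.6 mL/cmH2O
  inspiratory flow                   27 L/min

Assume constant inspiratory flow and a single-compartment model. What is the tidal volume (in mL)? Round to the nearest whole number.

Flow: 27 L/min ÷ 60 = 0.45 L/s.
Equation of motion (constant flow): PIP = Vt/C + R·V̇ + PEEP.
Vt/C = PIP − R·V̇ − PEEP = 32.0 − 4.995 − 13 = 14.005 cmH2O.
Vt = C × 14.005 = 39.6 × 14.005 = 554.6 mL.

555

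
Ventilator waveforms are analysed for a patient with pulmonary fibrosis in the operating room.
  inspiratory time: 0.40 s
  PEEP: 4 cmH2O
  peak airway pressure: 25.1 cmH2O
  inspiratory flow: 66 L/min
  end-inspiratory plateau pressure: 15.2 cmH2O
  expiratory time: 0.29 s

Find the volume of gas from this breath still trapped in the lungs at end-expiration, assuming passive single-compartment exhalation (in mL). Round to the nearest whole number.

194

Flow: 66 L/min ÷ 60 = 1.1 L/s.
Vt = flow × Ti = 1.1 L/s × 0.40 s × 1000 mL/L = 440.0 mL.
R = (PIP − Pplat)/V̇ = (25.1 − 15.2) / 1.1 = 9.9/1.1 = 9.0 cmH2O·s/L.
C = Vt/(Pplat − PEEP) = 440.0 / (15.2 − 4) = 440.0/11.2 = 39.286 mL/cmH2O.
τ = R × C = 9.0 × 0.03929 L/cmH2O = 0.3536 s.
Fraction remaining = e^(−Te/τ) = e^(−0.29/0.3536) = 0.4404.
Trapped volume = 440.0 × 0.4404 = 193.78 mL.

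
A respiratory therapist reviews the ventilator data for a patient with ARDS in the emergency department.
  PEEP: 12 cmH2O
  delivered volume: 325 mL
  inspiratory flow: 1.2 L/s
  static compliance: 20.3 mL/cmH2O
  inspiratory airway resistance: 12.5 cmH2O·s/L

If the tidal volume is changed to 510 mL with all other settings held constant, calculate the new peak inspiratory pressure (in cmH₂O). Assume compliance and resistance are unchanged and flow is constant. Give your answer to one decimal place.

PIP = Vt/C + R·V̇ + PEEP (constant-flow equation of motion).
Only the elastic term changes: ΔPIP = ΔVt / C = (510 − 325) / 20.3 = 9.113 cmH2O.
Original PIP = 325/20.3 + 12.5×1.2 + 12 = 43.01 cmH2O; new PIP = 43.01 + (9.113) = 52.123 cmH2O.

52.1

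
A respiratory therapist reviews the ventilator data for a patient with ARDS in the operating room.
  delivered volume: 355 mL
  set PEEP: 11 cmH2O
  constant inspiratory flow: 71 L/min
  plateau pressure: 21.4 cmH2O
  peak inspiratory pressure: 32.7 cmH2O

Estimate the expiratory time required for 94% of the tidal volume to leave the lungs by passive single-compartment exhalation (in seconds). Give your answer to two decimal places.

0.92

Flow: 71 L/min ÷ 60 = 1.1833 L/s.
R = (PIP − Pplat)/V̇ = (32.7 − 21.4) / 1.1833 = 11.3/1.1833 = 9.55 cmH2O·s/L.
C = Vt/(Pplat − PEEP) = 355.0 / (21.4 − 11) = 355.0/10.4 = 34.135 mL/cmH2O.
τ = R × C = 9.55 × 0.03414 L/cmH2O = 0.326 s.
t = −τ·ln(1 − 0.94) = −0.326·ln(0.06) = 0.9172 s.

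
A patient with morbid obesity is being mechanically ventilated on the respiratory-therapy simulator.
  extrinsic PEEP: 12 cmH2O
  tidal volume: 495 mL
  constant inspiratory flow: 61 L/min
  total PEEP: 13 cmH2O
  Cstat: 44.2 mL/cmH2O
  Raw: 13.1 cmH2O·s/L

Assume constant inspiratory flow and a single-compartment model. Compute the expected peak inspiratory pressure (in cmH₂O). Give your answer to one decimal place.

Flow: 61 L/min ÷ 60 = 1.0167 L/s.
Total PEEP = 13 cmH2O (set 12 + intrinsic 1); this is the baseline alveolar pressure.
Equation of motion (constant flow): PIP = Vt/C + R·V̇ + PEEP.
PIP = 495/44.2 + 13.1×1.0167 + 13 = 11.199 + 13.319 + 13 = 37.518 cmH2O.

37.5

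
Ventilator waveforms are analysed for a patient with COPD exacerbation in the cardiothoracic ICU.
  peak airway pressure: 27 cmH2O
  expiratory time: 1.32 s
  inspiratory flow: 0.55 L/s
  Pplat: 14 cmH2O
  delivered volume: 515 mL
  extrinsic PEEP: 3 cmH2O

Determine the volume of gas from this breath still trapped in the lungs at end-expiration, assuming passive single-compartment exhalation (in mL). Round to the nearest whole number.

R = (PIP − Pplat)/V̇ = (27 − 14) / 0.55 = 13.0/0.55 = 23.636 cmH2O·s/L.
C = Vt/(Pplat − PEEP) = 515.0 / (14 − 3) = 515.0/11.0 = 46.818 mL/cmH2O.
τ = R × C = 23.636 × 0.04682 L/cmH2O = 1.107 s.
Fraction remaining = e^(−Te/τ) = e^(−1.32/1.107) = 0.3035.
Trapped volume = 515.0 × 0.3035 = 156.3 mL.

156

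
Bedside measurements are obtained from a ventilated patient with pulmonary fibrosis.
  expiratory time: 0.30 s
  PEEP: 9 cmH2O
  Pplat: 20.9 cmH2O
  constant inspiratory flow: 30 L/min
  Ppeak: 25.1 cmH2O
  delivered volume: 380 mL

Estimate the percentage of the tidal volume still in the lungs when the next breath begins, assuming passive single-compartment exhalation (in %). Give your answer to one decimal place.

32.7

Flow: 30 L/min ÷ 60 = 0.5 L/s.
R = (PIP − Pplat)/V̇ = (25.1 − 20.9) / 0.5 = 4.2/0.5 = 8.4 cmH2O·s/L.
C = Vt/(Pplat − PEEP) = 380.0 / (20.9 − 9) = 380.0/11.9 = 31.933 mL/cmH2O.
τ = R × C = 8.4 × 0.03193 L/cmH2O = 0.2682 s.
Fraction remaining at end-expiration = e^(−Te/τ) = e^(−0.30/0.2682) = 0.3267 → 32.67%.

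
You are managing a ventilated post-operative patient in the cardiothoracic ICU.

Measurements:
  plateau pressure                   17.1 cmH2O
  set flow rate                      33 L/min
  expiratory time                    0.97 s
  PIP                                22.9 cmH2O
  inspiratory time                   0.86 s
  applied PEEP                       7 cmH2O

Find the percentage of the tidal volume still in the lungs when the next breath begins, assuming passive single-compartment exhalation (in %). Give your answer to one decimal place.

14.0

Flow: 33 L/min ÷ 60 = 0.55 L/s.
Vt = flow × Ti = 0.55 L/s × 0.86 s × 1000 mL/L = 473.0 mL.
R = (PIP − Pplat)/V̇ = (22.9 − 17.1) / 0.55 = 5.8/0.55 = 10.545 cmH2O·s/L.
C = Vt/(Pplat − PEEP) = 473.0 / (17.1 − 7) = 473.0/10.1 = 46.832 mL/cmH2O.
τ = R × C = 10.545 × 0.04683 L/cmH2O = 0.4938 s.
Fraction remaining at end-expiration = e^(−Te/τ) = e^(−0.97/0.4938) = 0.1402 → 14.02%.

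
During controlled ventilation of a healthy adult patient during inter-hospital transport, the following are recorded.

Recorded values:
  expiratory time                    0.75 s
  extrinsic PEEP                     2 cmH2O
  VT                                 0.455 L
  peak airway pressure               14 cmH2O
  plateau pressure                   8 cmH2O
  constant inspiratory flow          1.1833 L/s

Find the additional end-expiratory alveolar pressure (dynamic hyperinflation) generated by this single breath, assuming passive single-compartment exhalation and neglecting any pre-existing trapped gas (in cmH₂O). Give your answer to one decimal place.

0.9

R = (PIP − Pplat)/V̇ = (14 − 8) / 1.1833 = 6.0/1.1833 = 5.071 cmH2O·s/L.
C = Vt/(Pplat − PEEP) = 455.0 / (8 − 2) = 455.0/6.0 = 75.833 mL/cmH2O.
τ = R × C = 5.071 × 0.07583 L/cmH2O = 0.3845 s.
Fraction remaining = e^(−Te/τ) = e^(−0.75/0.3845) = 0.1422; trapped volume = 455.0 × 0.1422 = 64.701 mL.
Additional alveolar pressure from trapping ≈ V_trapped / C = 64.701 / 75.833 = 0.8532 cmH2O.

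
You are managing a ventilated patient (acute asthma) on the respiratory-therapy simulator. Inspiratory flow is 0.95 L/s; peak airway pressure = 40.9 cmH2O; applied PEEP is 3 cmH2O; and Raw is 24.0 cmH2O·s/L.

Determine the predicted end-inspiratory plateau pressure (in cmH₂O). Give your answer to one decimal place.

18.1

Pplat = PIP − Raw × flow = 40.9 − 24.0 × 0.95 = 40.9 − 22.8 = 18.1 cmH2O.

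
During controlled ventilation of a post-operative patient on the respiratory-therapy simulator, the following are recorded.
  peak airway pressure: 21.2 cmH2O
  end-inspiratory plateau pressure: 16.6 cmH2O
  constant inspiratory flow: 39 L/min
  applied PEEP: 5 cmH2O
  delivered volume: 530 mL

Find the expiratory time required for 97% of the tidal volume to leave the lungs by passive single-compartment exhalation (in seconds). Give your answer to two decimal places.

1.13

Flow: 39 L/min ÷ 60 = 0.65 L/s.
R = (PIP − Pplat)/V̇ = (21.2 − 16.6) / 0.65 = 4.6/0.65 = 7.077 cmH2O·s/L.
C = Vt/(Pplat − PEEP) = 530.0 / (16.6 − 5) = 530.0/11.6 = 45.69 mL/cmH2O.
τ = R × C = 7.077 × 0.04569 L/cmH2O = 0.3233 s.
t = −τ·ln(1 − 0.97) = −0.3233·ln(0.03) = 1.134 s.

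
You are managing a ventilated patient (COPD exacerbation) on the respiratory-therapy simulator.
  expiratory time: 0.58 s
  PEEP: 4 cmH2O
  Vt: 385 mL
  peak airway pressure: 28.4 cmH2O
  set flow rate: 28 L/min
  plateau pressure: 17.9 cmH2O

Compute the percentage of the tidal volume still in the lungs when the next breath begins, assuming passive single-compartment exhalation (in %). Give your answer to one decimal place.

Flow: 28 L/min ÷ 60 = 0.4667 L/s.
R = (PIP − Pplat)/V̇ = (28.4 − 17.9) / 0.4667 = 10.5/0.4667 = 22.498 cmH2O·s/L.
C = Vt/(Pplat − PEEP) = 385.0 / (17.9 − 4) = 385.0/13.9 = 27.698 mL/cmH2O.
τ = R × C = 22.498 × 0.0277 L/cmH2O = 0.6232 s.
Fraction remaining at end-expiration = e^(−Te/τ) = e^(−0.58/0.6232) = 0.3943 → 39.43%.

39.4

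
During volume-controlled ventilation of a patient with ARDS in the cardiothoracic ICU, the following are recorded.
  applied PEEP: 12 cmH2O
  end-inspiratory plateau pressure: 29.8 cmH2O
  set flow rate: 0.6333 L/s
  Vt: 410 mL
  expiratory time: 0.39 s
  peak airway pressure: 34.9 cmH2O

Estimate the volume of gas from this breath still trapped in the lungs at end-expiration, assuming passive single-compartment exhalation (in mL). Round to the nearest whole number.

R = (PIP − Pplat)/V̇ = (34.9 − 29.8) / 0.6333 = 5.1/0.6333 = 8.053 cmH2O·s/L.
C = Vt/(Pplat − PEEP) = 410.0 / (29.8 − 12) = 410.0/17.8 = 23.034 mL/cmH2O.
τ = R × C = 8.053 × 0.02303 L/cmH2O = 0.1855 s.
Fraction remaining = e^(−Te/τ) = e^(−0.39/0.1855) = 0.1222.
Trapped volume = 410.0 × 0.1222 = 50.102 mL.

50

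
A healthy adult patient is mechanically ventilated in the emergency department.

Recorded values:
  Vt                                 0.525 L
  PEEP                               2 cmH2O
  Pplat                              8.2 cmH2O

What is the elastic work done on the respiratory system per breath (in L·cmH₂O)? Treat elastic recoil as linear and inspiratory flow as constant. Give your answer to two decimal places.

1.63

Elastic work ≈ ½ × (Pplat − PEEP) × Vt = 0.5 × (8.2 − 2) × 0.525 L = 0.5 × 6.2 × 0.525 = 1.628 L·cmH2O.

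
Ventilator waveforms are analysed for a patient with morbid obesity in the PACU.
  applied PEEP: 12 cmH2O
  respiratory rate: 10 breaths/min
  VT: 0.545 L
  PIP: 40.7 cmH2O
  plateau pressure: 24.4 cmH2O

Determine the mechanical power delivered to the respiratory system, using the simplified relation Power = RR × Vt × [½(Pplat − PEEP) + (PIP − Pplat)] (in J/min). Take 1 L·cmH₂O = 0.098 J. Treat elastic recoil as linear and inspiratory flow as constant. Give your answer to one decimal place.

12.0

Per-breath work = Vt × [½(Pplat−PEEP) + (PIP−Pplat)] = 0.545 × [0.5×12.4 + 16.3] = 0.545 × 22.5 = 12.263 L·cmH2O.
Power = 10 × 12.263 = 122.63 L·cmH2O/min.
× 0.098 J/(L·cmH2O) → 12.018 J/min.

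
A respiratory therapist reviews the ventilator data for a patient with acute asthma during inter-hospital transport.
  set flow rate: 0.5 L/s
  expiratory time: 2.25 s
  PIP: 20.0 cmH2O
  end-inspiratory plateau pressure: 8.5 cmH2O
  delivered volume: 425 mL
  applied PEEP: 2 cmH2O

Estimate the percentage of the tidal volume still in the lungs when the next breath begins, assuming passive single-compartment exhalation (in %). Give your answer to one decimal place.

R = (PIP − Pplat)/V̇ = (20.0 − 8.5) / 0.5 = 11.5/0.5 = 23.0 cmH2O·s/L.
C = Vt/(Pplat − PEEP) = 425.0 / (8.5 − 2) = 425.0/6.5 = 65.385 mL/cmH2O.
τ = R × C = 23.0 × 0.06539 L/cmH2O = 1.504 s.
Fraction remaining at end-expiration = e^(−Te/τ) = e^(−2.25/1.504) = 0.224 → 22.4%.

22.4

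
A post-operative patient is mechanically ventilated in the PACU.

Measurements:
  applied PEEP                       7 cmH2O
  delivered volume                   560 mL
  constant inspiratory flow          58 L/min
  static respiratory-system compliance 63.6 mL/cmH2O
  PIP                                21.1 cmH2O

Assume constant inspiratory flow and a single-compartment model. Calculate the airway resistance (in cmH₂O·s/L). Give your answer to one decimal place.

5.5

Flow: 58 L/min ÷ 60 = 0.9667 L/s.
Equation of motion (constant flow): PIP = Vt/C + R·V̇ + PEEP.
R·V̇ = PIP − Vt/C − PEEP = 21.1 − 560/63.6 − 7 = 21.1 − 8.805 − 7 = 5.295 cmH2O.
R = 5.295 / 0.9667 = 5.477 cmH2O·s/L.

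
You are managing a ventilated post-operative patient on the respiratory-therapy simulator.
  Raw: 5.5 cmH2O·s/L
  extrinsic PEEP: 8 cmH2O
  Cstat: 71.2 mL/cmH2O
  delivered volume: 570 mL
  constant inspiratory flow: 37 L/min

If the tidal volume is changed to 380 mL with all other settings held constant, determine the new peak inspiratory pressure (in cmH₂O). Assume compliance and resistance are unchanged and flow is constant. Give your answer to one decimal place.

16.7

Flow: 37 L/min ÷ 60 = 0.6167 L/s.
PIP = Vt/C + R·V̇ + PEEP (constant-flow equation of motion).
Only the elastic term changes: ΔPIP = ΔVt / C = (380 − 570) / 71.2 = -2.669 cmH2O.
Original PIP = 570/71.2 + 5.5×0.6167 + 8 = 19.397 cmH2O; new PIP = 19.397 + (-2.669) = 16.728 cmH2O.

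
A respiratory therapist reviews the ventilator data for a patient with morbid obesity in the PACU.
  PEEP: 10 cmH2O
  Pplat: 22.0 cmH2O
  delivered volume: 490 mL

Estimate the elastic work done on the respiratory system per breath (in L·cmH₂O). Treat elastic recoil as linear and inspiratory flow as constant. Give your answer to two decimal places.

Elastic work ≈ ½ × (Pplat − PEEP) × Vt = 0.5 × (22.0 − 10) × 0.490 L = 0.5 × 12.0 × 0.490 = 2.94 L·cmH2O.

2.94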